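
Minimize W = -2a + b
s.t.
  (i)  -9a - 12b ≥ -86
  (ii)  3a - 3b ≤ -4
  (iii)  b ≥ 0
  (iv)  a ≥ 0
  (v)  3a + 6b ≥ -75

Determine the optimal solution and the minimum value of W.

Vertices and W = -2a + b:
  (10/3, 14/3) → W = -2
  (0, 43/6) → W = 43/6
  (0, 4/3) → W = 4/3

a = 10/3, b = 14/3, minimum W = -2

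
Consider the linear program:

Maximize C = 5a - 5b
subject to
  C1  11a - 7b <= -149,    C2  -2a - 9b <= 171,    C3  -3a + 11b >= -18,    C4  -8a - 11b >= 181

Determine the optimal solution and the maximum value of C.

a = -353/20, b = -129/20, maximum C = -56

Extreme points and C = 5a - 5b:
  (-353/20, -129/20) → C = -56
  (-2906/177, -799/177) → C = -10535/177
  (-1719/49, -549/49) → C = -5850/49
The feasible region is unbounded (it extends along (-9, 2), (-11, 8)), but C strictly decreases along every unbounded feasible direction, so there is no improving ray and the maximum is attained at a vertex.

At the optimal vertex, 11a - 7b = -149 and -3a + 11b = -18.
Solving simultaneously gives a = -353/20, b = -129/20.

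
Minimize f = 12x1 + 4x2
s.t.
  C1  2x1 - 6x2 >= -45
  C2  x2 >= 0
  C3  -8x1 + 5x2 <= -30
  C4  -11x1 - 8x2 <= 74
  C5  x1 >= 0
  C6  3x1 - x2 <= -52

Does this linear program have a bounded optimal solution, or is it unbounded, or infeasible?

infeasible

The boundaries 2x1 - 6x2 = -45 and -8x1 + 5x2 = -30 meet at (405/38, 210/19), but that point violates 3x1 - x2 ≤ -52. Every candidate vertex is excluded by some other constraint, so the feasible region is empty.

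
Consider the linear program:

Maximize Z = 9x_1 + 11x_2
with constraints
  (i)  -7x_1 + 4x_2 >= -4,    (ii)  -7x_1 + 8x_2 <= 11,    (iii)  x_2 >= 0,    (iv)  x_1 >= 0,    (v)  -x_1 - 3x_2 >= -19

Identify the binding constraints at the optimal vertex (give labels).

(i) and (ii)

Corner points and Z = 9x_1 + 11x_2:
  (19/7, 15/4) → Z = 1839/28
  (4/7, 0) → Z = 36/7
  (0, 11/8) → Z = 121/8
  (0, 0) → Z = 0

The maximum is at (19/7, 15/4). Substituting into each constraint, equality holds for (i) and (ii); the remaining constraints have slack.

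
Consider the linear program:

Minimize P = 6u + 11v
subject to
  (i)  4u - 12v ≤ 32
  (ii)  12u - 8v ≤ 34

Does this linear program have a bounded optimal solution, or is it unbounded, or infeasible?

From the feasible point (19/14, -31/14), moving in the direction (-12, -4) keeps every constraint satisfied while P decreases without bound.

unbounded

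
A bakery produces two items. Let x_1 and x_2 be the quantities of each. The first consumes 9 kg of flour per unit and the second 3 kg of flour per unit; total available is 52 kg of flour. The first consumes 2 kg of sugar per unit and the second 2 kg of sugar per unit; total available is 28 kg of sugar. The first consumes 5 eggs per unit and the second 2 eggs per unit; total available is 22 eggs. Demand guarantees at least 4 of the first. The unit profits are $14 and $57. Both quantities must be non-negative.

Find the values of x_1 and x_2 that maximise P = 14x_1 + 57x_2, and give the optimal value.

x_1 = 4, x_2 = 1, maximum P = 113

Corner points and P = 14x_1 + 57x_2:
  (22/5, 0) → P = 308/5
  (4, 0) → P = 56
  (4, 1) → P = 113

At the optimal vertex, 5x_1 + 2x_2 = 22 and x_1 = 4.
Solving simultaneously gives x_1 = 4, x_2 = 1.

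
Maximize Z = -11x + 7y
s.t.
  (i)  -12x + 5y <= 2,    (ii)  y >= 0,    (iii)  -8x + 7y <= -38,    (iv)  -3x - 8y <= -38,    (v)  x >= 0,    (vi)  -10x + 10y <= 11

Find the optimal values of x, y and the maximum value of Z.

Extreme points and Z = -11x + 7y:
  (38/3, 0) → Z = -418/3
  (114/17, 38/17) → Z = -988/17
  (457/10, 234/5) → Z = -1751/10
The feasible region is unbounded (it extends along (1, 1), (1, 0)), but Z strictly decreases along every unbounded feasible direction, so there is no improving ray and the maximum is attained at a vertex.

At the optimal vertex, -8x + 7y = -38 and -3x - 8y = -38.
Solving simultaneously gives x = 114/17, y = 38/17.

x = 114/17, y = 38/17, maximum Z = -988/17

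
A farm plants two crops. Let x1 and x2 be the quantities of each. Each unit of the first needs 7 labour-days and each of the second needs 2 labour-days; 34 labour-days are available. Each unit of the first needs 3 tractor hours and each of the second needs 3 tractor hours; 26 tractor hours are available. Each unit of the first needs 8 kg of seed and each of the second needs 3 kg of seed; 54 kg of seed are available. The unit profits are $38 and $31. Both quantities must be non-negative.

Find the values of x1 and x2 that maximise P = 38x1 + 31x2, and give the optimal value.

x1 = 10/3, x2 = 16/3, maximum P = 292

Extreme points and P = 38x1 + 31x2:
  (0, 0) → P = 0
  (0, 26/3) → P = 806/3
  (34/7, 0) → P = 1292/7
  (10/3, 16/3) → P = 292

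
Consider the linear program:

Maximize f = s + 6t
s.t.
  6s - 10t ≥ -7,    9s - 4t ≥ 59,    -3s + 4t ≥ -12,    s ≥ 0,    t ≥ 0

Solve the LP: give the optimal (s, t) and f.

s = 74/3, t = 31/2, maximum f = 353/3

Vertices and f = s + 6t:
  (103/11, 139/22) → f = 520/11
  (74/3, 31/2) → f = 353/3
  (47/6, 23/8) → f = 301/12

The binding constraints are 6s - 10t = -7 and -3s + 4t = -12.
Solving simultaneously gives s = 74/3, t = 31/2.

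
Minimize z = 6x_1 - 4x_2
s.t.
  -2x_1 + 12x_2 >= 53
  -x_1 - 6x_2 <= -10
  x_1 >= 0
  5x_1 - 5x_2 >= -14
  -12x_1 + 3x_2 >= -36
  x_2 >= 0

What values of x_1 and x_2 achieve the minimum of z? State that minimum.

x_1 = 97/50, x_2 = 237/50, minimum z = -183/25

Corner points and z = 6x_1 - 4x_2:
  (97/50, 237/50) → z = -183/25
  (197/46, 118/23) → z = 119/23
  (74/15, 116/15) → z = -4/3

The binding constraints are -2x_1 + 12x_2 = 53 and 5x_1 - 5x_2 = -14.
Solving simultaneously gives x_1 = 97/50, x_2 = 237/50.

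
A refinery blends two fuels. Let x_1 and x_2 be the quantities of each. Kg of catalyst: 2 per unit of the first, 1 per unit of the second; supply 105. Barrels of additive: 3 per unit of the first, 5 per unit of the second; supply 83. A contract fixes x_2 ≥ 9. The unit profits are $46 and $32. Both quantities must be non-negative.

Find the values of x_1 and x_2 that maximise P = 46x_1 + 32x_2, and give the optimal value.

Vertices and P = 46x_1 + 32x_2:
  (0, 83/5) → P = 2656/5
  (0, 9) → P = 288
  (38/3, 9) → P = 2612/3

x_1 = 38/3, x_2 = 9, maximum P = 2612/3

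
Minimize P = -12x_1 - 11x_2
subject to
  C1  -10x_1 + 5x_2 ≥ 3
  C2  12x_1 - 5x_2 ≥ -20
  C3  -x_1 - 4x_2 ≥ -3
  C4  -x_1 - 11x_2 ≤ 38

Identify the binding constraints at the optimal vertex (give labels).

Feasible corners and P = -12x_1 - 11x_2:
  (1/15, 11/15) → P = -133/15
  (-223/115, -377/115) → P = 6823/115
  (-65/53, 56/53) → P = 164/53
  (-410/137, -436/137) → P = 9716/137

The minimum is at (1/15, 11/15). Substituting into each constraint, equality holds for C1 and C3; the remaining constraints have slack.

C1 and C3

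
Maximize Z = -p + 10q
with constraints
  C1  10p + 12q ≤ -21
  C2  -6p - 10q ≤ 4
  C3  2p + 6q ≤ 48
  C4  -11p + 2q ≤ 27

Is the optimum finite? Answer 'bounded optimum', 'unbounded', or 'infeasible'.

infeasible

The boundaries 10p + 12q = -21 and -6p - 10q = 4 meet at (-81/14, 43/14), but that point violates -11p + 2q ≤ 27. Every candidate vertex is excluded by some other constraint, so the feasible region is empty.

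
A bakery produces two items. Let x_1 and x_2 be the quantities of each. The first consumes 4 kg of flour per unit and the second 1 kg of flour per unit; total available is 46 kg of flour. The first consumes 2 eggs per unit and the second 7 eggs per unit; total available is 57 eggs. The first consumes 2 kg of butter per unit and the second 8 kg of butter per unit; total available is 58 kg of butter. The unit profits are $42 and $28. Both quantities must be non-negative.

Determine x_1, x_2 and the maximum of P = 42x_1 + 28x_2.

x_1 = 31/3, x_2 = 14/3, maximum P = 1694/3

Feasible corners and P = 42x_1 + 28x_2:
  (0, 0) → P = 0
  (0, 29/4) → P = 203
  (23/2, 0) → P = 483
  (31/3, 14/3) → P = 1694/3

At the optimal vertex, 4x_1 + x_2 = 46 and 2x_1 + 8x_2 = 58.
Solving simultaneously gives x_1 = 31/3, x_2 = 14/3.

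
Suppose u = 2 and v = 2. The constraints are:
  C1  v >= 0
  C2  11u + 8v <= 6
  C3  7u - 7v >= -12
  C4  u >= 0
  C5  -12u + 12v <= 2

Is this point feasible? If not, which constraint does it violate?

not feasible — violates C2

Constraint C2: 11u + 8v = 38, which is not ≤ 6. All other constraints are satisfied.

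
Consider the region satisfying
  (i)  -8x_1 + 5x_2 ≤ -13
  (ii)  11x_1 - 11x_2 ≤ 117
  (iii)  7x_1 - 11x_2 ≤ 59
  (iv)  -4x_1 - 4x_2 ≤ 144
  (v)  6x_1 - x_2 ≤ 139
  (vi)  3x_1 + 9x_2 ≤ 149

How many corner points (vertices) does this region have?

Pairwise boundary intersections that survive every other constraint:
  (-152/53, -381/53)
  (862/87, 1153/87)
  (29/2, 85/22)
  (673/33, 322/33)

4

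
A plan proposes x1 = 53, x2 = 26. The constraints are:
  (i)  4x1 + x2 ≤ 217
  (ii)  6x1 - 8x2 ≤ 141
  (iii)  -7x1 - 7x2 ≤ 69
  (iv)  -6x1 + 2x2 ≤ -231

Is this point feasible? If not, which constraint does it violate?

Constraint (i): 4x1 + x2 = 238, which is not ≤ 217. All other constraints are satisfied.

not feasible — violates (i)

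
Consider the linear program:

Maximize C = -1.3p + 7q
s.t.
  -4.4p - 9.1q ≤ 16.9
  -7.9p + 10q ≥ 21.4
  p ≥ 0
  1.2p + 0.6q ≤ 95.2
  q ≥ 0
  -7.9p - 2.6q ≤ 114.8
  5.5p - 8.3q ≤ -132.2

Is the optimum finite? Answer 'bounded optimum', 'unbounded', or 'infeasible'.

Vertices and C = -1.3p + 7q:
  (0, 476/3) → C = 3332/3
  (0, 1322/83) → C = 9254/83
  (2734/51, 2624/51) → C = 4357/15
The feasible region has finitely many vertices and no improving ray; the maximum is 3332/3 at (0, 476/3).

bounded optimum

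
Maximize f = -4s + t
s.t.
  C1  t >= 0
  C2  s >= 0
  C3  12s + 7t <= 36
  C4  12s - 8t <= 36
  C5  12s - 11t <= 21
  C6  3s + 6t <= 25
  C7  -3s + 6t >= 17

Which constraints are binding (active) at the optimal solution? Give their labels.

Feasible corners and f = -4s + t:
  (0, 25/6) → f = 25/6
  (0, 17/6) → f = 17/6
  (41/51, 64/17) → f = 28/51
  (97/93, 104/31) → f = -76/93

The maximum is at (0, 25/6). Substituting into each constraint, equality holds for C2 and C6; the remaining constraints have slack.

C2 and C6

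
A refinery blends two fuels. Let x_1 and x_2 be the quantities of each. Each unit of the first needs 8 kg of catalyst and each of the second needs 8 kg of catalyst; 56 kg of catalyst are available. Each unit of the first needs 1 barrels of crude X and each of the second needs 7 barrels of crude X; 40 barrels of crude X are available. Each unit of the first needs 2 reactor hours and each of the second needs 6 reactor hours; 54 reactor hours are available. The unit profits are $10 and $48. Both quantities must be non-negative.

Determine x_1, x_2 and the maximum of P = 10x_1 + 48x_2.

Vertices and P = 10x_1 + 48x_2:
  (0, 0) → P = 0
  (0, 40/7) → P = 1920/7
  (7, 0) → P = 70
  (3/2, 11/2) → P = 279

x_1 = 3/2, x_2 = 11/2, maximum P = 279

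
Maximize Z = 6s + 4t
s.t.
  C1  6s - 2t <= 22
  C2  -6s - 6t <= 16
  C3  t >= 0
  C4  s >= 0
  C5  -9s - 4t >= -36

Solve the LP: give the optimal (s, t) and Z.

Feasible corners and Z = 6s + 4t:
  (11/3, 0) → Z = 22
  (80/21, 3/7) → Z = 172/7
  (0, 0) → Z = 0
  (0, 9) → Z = 36

The optimum lies where s = 0 and -9s - 4t = -36.
Solving simultaneously gives s = 0, t = 9.

s = 0, t = 9, maximum Z = 36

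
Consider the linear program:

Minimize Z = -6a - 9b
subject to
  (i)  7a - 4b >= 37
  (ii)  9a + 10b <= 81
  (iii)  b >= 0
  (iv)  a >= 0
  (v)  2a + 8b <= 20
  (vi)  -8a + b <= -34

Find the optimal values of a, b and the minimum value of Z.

a = 112/13, b = 9/26, minimum Z = -1425/26

Vertices and Z = -6a - 9b:
  (37/7, 0) → Z = -222/7
  (47/8, 33/32) → Z = -1425/32
  (9, 0) → Z = -54
  (112/13, 9/26) → Z = -1425/26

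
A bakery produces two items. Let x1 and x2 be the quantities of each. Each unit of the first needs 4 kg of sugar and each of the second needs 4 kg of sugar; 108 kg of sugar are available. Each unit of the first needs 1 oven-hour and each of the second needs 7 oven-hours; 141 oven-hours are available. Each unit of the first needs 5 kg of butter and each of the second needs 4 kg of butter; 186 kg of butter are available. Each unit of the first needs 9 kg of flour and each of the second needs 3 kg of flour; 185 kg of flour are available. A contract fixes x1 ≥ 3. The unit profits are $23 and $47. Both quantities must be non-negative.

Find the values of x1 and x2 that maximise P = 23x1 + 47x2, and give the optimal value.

x1 = 8, x2 = 19, maximum P = 1077

Vertices and P = 23x1 + 47x2:
  (185/9, 0) → P = 4255/9
  (3, 0) → P = 69
  (8, 19) → P = 1077
  (52/3, 29/3) → P = 853
  (3, 138/7) → P = 6969/7

At the optimal vertex, 4x1 + 4x2 = 108 and x1 + 7x2 = 141.
Solving simultaneously gives x1 = 8, x2 = 19.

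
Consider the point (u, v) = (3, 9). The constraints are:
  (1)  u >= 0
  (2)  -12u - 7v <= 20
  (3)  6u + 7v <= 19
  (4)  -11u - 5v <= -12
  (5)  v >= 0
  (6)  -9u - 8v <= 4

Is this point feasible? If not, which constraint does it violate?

not feasible — violates (3)

Constraint (3): 6u + 7v = 81, which is not ≤ 19. All other constraints are satisfied.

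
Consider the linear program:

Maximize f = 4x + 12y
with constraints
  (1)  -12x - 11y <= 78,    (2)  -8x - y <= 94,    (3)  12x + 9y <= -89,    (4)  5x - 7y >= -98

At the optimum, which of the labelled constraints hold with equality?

(3) and (4)

Vertices and f = 4x + 12y:
  (-277/24, 11/2) → f = 119/6
  (-1624/139, 786/139) → f = 2936/139
  (-35/3, 17/3) → f = 64/3

The maximum is at (-35/3, 17/3). Substituting into each constraint, equality holds for (3) and (4); the remaining constraints have slack.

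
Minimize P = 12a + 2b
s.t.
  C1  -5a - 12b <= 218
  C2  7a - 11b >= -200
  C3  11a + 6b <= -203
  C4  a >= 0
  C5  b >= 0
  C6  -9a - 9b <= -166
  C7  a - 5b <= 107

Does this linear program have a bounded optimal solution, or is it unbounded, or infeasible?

The boundaries 7a - 11b = -200 and -9a - 9b = -166 meet at (13/81, 1481/81), but that point violates 11a + 6b ≤ -203. Every candidate vertex is excluded by some other constraint, so the feasible region is empty.

infeasible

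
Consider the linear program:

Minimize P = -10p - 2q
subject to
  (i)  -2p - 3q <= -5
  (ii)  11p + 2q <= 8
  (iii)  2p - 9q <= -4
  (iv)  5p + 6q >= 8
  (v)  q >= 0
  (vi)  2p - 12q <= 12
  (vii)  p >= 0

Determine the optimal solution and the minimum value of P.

The binding constraints are 11p + 2q = 8 and p = 0.
Solving simultaneously gives p = 0, q = 4.

p = 0, q = 4, minimum P = -8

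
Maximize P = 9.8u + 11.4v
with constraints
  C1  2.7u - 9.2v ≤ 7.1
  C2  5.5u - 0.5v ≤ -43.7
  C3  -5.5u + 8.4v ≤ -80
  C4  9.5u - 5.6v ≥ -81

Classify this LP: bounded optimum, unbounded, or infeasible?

The boundaries 2.7u - 9.2v = 7.1 and 5.5u - 0.5v = -43.7 meet at (-40559/4925, -15704/4925), but that point violates -5.5u + 8.4v ≤ -80. Every candidate vertex is excluded by some other constraint, so the feasible region is empty.

infeasible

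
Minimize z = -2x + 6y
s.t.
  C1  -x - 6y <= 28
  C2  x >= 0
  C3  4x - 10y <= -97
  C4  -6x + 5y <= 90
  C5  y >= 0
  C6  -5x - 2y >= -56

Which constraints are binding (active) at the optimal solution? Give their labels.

C2 and C3

Vertices and z = -2x + 6y:
  (0, 97/10) → z = 291/5
  (0, 18) → z = 108
  (183/29, 709/58) → z = 1761/29
  (100/37, 786/37) → z = 4516/37

The minimum is at (0, 97/10). Substituting into each constraint, equality holds for C2 and C3; the remaining constraints have slack.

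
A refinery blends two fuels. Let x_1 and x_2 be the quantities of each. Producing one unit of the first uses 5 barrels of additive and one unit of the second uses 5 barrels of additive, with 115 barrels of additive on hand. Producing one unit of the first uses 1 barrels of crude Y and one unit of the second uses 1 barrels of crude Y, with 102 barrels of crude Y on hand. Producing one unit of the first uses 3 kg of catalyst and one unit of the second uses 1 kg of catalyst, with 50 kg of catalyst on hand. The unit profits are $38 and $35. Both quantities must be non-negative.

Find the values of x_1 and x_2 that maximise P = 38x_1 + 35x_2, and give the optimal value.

x_1 = 27/2, x_2 = 19/2, maximum P = 1691/2

Corner points and P = 38x_1 + 35x_2:
  (0, 0) → P = 0
  (0, 23) → P = 805
  (50/3, 0) → P = 1900/3
  (27/2, 19/2) → P = 1691/2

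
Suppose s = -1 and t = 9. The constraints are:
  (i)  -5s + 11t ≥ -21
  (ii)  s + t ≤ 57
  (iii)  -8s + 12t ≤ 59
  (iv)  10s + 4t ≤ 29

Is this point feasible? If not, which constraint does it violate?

Constraint (iii): -8s + 12t = 116, which is not ≤ 59. All other constraints are satisfied.

not feasible — violates (iii)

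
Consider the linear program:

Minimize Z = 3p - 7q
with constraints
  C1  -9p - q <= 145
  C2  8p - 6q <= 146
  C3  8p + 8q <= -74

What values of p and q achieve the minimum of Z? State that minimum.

Corner points and Z = 3p - 7q:
  (-362/31, -1237/31) → Z = 7573/31
  (-543/32, 247/32) → Z = -1679/16
  (181/28, -110/7) → Z = 3623/28

p = -543/32, q = 247/32, minimum Z = -1679/16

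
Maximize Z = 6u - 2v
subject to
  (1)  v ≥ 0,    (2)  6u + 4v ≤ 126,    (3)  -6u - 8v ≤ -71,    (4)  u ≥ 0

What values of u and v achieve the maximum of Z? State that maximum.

u = 21, v = 0, maximum Z = 126

Extreme points and Z = 6u - 2v:
  (21, 0) → Z = 126
  (71/6, 0) → Z = 71
  (0, 63/2) → Z = -63
  (0, 71/8) → Z = -71/4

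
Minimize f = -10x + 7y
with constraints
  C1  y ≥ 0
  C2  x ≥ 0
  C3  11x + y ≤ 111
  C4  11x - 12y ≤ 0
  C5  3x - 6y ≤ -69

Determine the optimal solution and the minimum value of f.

Corner points and f = -10x + 7y:
  (0, 111) → f = 777
  (0, 23/2) → f = 161/2
  (199/23, 364/23) → f = 558/23

At the optimal vertex, 11x + y = 111 and 3x - 6y = -69.
Solving simultaneously gives x = 199/23, y = 364/23.

x = 199/23, y = 364/23, minimum f = 558/23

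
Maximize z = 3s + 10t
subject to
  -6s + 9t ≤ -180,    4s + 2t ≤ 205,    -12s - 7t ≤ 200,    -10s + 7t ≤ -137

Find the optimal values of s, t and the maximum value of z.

Extreme points and z = 3s + 10t:
  (735/16, 85/8) → z = 3905/16
  (-9/16, -163/8) → z = -3287/16
  (1835/4, -815) → z = -27095/4
  (-63/22, -1822/77) → z = -3433/14

The binding constraints are -6s + 9t = -180 and 4s + 2t = 205.
Solving simultaneously gives s = 735/16, t = 85/8.

s = 735/16, t = 85/8, maximum z = 3905/16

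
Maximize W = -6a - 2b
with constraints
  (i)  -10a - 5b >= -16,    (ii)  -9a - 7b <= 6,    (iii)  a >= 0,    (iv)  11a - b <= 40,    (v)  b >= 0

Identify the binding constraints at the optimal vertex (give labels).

Vertices and W = -6a - 2b:
  (0, 16/5) → W = -32/5
  (8/5, 0) → W = -48/5
  (0, 0) → W = 0

The maximum is at (0, 0). Substituting into each constraint, equality holds for (iii) and (v); the remaining constraints have slack.

(iii) and (v)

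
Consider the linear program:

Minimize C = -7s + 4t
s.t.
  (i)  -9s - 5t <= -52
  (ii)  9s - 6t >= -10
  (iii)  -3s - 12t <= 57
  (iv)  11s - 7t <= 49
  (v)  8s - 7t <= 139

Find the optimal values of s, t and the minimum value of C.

Corner points and C = -7s + 4t:
  (262/99, 62/11) → C = 398/99
  (609/118, 131/118) → C = -3739/118
  (364/3, 551/3) → C = -344/3

At the optimal vertex, 9s - 6t = -10 and 11s - 7t = 49.
Solving simultaneously gives s = 364/3, t = 551/3.

s = 364/3, t = 551/3, minimum C = -344/3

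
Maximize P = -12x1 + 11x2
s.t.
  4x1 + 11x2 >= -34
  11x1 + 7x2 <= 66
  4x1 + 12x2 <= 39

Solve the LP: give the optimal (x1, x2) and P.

x1 = -837/4, x2 = 73, maximum P = 3314

Feasible corners and P = -12x1 + 11x2:
  (964/93, -638/93) → P = -18586/93
  (-837/4, 73) → P = 3314
  (519/104, 165/104) → P = -4413/104

The optimum lies where 4x1 + 11x2 = -34 and 4x1 + 12x2 = 39.
Solving simultaneously gives x1 = -837/4, x2 = 73.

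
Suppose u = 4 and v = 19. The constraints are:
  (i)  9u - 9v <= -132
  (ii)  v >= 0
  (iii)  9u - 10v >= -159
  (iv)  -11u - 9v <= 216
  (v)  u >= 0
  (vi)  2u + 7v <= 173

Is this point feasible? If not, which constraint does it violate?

(i): -135 ≤ -132 ✓
(ii): 19 ≥ 0 ✓
(iii): -154 ≥ -159 ✓
(iv): -215 ≤ 216 ✓
(v): 4 ≥ 0 ✓
(vi): 141 ≤ 173 ✓

feasible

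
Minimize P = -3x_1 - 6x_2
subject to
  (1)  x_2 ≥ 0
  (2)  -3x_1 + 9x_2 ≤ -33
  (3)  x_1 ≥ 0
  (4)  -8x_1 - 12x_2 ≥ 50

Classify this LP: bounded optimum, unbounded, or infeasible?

infeasible

The boundaries x_2 = 0 and -3x_1 + 9x_2 = -33 meet at (11, 0), but that point violates -8x_1 - 12x_2 ≥ 50. Every candidate vertex is excluded by some other constraint, so the feasible region is empty.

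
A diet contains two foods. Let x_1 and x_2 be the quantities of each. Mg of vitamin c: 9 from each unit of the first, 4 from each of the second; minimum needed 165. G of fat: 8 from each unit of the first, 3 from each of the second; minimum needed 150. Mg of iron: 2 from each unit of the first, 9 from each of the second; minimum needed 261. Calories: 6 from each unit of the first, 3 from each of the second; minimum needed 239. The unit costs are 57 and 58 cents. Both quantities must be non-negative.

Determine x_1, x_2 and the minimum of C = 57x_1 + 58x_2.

x_1 = 57/2, x_2 = 68/3, minimum C = 17635/6

The feasible region is unbounded (it extends along (0, 1), (1, 0)), but C strictly increases along every unbounded feasible direction, so there is no improving ray and the minimum is attained at a vertex.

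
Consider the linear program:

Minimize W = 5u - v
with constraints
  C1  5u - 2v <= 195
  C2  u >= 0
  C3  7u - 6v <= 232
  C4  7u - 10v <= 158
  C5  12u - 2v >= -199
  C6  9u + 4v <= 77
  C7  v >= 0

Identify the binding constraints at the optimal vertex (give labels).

Extreme points and W = 5u - v:
  (0, 77/4) → W = -77/4
  (0, 0) → W = 0
  (77/9, 0) → W = 385/9

The minimum is at (0, 77/4). Substituting into each constraint, equality holds for C2 and C6; the remaining constraints have slack.

C2 and C6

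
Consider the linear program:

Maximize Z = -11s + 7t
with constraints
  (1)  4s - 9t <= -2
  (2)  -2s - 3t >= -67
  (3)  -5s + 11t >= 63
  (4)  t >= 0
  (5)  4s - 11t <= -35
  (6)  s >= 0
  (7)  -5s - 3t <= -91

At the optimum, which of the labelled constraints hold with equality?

Feasible corners and Z = -11s + 7t:
  (548/37, 461/37) → Z = -2801/37
  (8, 17) → Z = 31
  (58/5, 11) → Z = -253/5

The maximum is at (8, 17). Substituting into each constraint, equality holds for (2) and (7); the remaining constraints have slack.

(2) and (7)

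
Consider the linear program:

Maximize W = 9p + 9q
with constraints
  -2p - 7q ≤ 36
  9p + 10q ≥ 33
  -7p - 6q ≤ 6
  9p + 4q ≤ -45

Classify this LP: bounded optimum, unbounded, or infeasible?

From the feasible point (-129/8, 285/16), moving in the direction (-6, 7) keeps every constraint satisfied while W increases without bound.

unbounded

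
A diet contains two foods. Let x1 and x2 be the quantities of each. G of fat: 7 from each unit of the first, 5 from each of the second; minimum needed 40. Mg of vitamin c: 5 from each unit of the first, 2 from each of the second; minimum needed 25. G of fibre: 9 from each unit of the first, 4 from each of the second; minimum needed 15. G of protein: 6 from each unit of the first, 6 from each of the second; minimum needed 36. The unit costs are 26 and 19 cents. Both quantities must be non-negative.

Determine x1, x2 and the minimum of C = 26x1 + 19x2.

Extreme points and C = 26x1 + 19x2:
  (0, 25/2) → C = 475/2
  (6, 0) → C = 156
  (45/11, 25/11) → C = 1645/11
  (5, 1) → C = 149
The feasible region is unbounded (it extends along (0, 1), (1, 0)), but C strictly increases along every unbounded feasible direction, so there is no improving ray and the minimum is attained at a vertex.

x1 = 5, x2 = 1, minimum C = 149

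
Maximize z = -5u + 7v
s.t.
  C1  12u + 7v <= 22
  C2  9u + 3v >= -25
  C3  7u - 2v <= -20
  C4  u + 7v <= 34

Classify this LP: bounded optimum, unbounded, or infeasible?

bounded optimum

Feasible corners and z = -5u + 7v:
  (-110/39, 5/39) → z = 15
  (-277/60, 331/60) → z = 617/10
  (-24/17, 86/17) → z = 722/17
The feasible region has finitely many vertices and no improving ray; the maximum is 617/10 at (-277/60, 331/60).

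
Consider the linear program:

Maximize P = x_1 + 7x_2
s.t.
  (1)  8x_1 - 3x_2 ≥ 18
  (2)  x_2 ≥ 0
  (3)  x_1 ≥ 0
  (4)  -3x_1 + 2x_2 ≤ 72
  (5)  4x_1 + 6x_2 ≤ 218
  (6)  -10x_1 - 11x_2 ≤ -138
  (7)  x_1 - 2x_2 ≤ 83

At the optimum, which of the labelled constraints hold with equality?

Corner points and P = x_1 + 7x_2:
  (127/10, 418/15) → P = 6233/30
  (306/59, 462/59) → P = 60
  (109/2, 0) → P = 109/2
  (69/5, 0) → P = 69/5

The maximum is at (127/10, 418/15). Substituting into each constraint, equality holds for (1) and (5); the remaining constraints have slack.

(1) and (5)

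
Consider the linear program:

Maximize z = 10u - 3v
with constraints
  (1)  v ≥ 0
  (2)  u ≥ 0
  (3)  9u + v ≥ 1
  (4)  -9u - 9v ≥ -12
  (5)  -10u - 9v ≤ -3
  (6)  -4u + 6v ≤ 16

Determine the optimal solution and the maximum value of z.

Vertices and z = 10u - 3v:
  (4/3, 0) → z = 40/3
  (3/10, 0) → z = 3
  (0, 1) → z = -3
  (0, 4/3) → z = -4
  (6/71, 17/71) → z = 9/71

u = 4/3, v = 0, maximum z = 40/3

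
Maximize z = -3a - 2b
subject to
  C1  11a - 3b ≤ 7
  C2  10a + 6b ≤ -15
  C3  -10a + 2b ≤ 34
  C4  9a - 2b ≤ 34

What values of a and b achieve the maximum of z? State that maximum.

Corner points and z = -3a - 2b:
  (-1/32, -235/96) → z = 479/96
  (-29/2, -111/2) → z = 309/2
  (-117/40, 19/8) → z = 161/40

The binding constraints are 11a - 3b = 7 and -10a + 2b = 34.
Solving simultaneously gives a = -29/2, b = -111/2.

a = -29/2, b = -111/2, maximum z = 309/2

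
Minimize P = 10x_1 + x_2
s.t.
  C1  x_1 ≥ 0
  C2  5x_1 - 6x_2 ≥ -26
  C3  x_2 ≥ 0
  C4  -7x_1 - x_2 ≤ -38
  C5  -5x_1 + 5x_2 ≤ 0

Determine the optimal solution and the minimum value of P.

Feasible corners and P = 10x_1 + x_2:
  (26, 26) → P = 286
  (38/7, 0) → P = 380/7
  (19/4, 19/4) → P = 209/4
The feasible region is unbounded (it extends along (6, 5), (1, 0)), but P strictly increases along every unbounded feasible direction, so there is no improving ray and the minimum is attained at a vertex.

x_1 = 19/4, x_2 = 19/4, minimum P = 209/4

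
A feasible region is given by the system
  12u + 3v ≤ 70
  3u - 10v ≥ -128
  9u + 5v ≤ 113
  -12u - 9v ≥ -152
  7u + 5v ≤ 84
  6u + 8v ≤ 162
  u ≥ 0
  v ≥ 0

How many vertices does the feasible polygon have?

Of the 28 pairwise boundary intersections, those satisfying every inequality are:
  (98/39, 518/39)
  (35/6, 0)
  (40/17, 1148/85)
  (0, 64/5)
  (0, 0)

5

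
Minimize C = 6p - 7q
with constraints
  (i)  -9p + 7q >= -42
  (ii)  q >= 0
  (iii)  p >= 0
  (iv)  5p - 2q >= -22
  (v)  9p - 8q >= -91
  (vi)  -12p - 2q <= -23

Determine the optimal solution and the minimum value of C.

The binding constraints are -9p + 7q = -42 and 9p - 8q = -91.
Solving simultaneously gives p = 973/9, q = 133.

p = 973/9, q = 133, minimum C = -847/3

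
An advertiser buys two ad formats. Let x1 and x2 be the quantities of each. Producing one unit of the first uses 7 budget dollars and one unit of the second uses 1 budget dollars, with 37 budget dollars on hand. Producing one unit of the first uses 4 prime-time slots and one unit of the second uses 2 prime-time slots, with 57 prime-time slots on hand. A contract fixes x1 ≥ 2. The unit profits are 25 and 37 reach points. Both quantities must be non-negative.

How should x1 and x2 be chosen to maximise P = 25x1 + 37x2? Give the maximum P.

Feasible corners and P = 25x1 + 37x2:
  (37/7, 0) → P = 925/7
  (2, 0) → P = 50
  (2, 23) → P = 901

x1 = 2, x2 = 23, maximum P = 901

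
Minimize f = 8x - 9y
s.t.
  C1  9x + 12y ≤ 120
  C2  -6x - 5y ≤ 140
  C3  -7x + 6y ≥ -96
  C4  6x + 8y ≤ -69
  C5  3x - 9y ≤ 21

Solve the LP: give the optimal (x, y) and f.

x = -775/18, y = 71/3, minimum f = -5017/9

Corner points and f = 8x - 9y:
  (-775/18, 71/3) → f = -5017/9
  (-385/23, -182/23) → f = -1442/23
  (-151/26, -111/26) → f = -209/26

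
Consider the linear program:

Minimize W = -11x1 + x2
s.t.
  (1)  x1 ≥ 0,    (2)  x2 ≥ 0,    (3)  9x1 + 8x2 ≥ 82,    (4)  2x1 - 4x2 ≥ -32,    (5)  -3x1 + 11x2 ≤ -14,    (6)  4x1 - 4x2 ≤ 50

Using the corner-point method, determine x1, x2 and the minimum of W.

x1 = 247/16, x2 = 47/16, minimum W = -1335/8

Corner points and W = -11x1 + x2:
  (82/9, 0) → W = -902/9
  (25/2, 0) → W = -275/2
  (338/41, 40/41) → W = -3678/41
  (247/16, 47/16) → W = -1335/8

At the optimal vertex, -3x1 + 11x2 = -14 and 4x1 - 4x2 = 50.
Solving simultaneously gives x1 = 247/16, x2 = 47/16.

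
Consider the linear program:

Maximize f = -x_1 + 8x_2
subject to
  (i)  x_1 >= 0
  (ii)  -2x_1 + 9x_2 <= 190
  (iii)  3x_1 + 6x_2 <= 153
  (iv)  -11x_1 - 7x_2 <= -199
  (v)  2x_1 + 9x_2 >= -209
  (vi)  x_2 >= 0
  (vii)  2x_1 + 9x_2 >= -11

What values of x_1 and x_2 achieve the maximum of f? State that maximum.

x_1 = 79/13, x_2 = 292/13, maximum f = 2257/13

Extreme points and f = -x_1 + 8x_2:
  (79/13, 292/13) → f = 2257/13
  (461/113, 2488/113) → f = 19443/113
  (51, 0) → f = -51
  (199/11, 0) → f = -199/11

The optimum lies where -2x_1 + 9x_2 = 190 and 3x_1 + 6x_2 = 153.
Solving simultaneously gives x_1 = 79/13, x_2 = 292/13.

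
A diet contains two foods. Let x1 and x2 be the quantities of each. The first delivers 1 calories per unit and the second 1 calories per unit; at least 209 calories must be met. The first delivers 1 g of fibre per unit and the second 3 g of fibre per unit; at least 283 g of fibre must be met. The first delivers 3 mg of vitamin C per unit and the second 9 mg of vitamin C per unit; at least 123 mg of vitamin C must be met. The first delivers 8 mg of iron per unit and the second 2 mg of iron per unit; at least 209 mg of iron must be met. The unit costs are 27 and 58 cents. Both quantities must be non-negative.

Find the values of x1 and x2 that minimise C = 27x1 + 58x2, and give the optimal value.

Extreme points and C = 27x1 + 58x2:
  (0, 209) → C = 12122
  (283, 0) → C = 7641
  (172, 37) → C = 6790
The feasible region is unbounded (it extends along (0, 1), (1, 0)), but C strictly increases along every unbounded feasible direction, so there is no improving ray and the minimum is attained at a vertex.

At the optimal vertex, x1 + x2 = 209 and x1 + 3x2 = 283.
Solving simultaneously gives x1 = 172, x2 = 37.

x1 = 172, x2 = 37, minimum C = 6790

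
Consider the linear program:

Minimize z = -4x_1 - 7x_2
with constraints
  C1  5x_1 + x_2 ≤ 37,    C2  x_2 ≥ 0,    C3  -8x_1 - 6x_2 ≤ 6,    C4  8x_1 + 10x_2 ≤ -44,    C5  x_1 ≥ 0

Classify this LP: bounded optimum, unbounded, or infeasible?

The boundaries 5x_1 + x_2 = 37 and x_2 = 0 meet at (37/5, 0), but that point violates 8x_1 + 10x_2 ≤ -44. Every candidate vertex is excluded by some other constraint, so the feasible region is empty.

infeasible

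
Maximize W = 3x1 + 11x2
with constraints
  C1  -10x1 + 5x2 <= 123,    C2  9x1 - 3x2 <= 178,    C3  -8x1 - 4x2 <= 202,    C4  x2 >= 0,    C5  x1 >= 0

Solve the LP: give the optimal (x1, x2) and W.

Vertices and W = 3x1 + 11x2:
  (1259/15, 2887/15) → W = 35534/15
  (0, 123/5) → W = 1353/5
  (178/9, 0) → W = 178/3
  (0, 0) → W = 0

x1 = 1259/15, x2 = 2887/15, maximum W = 35534/15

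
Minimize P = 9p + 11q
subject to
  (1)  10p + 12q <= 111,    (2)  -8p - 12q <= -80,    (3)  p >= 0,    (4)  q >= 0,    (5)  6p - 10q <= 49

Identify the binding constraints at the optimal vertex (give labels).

(2) and (3)

Corner points and P = 9p + 11q:
  (0, 37/4) → P = 407/4
  (849/86, 44/43) → P = 8609/86
  (0, 20/3) → P = 220/3
  (347/38, 11/19) → P = 3365/38

The minimum is at (0, 20/3). Substituting into each constraint, equality holds for (2) and (3); the remaining constraints have slack.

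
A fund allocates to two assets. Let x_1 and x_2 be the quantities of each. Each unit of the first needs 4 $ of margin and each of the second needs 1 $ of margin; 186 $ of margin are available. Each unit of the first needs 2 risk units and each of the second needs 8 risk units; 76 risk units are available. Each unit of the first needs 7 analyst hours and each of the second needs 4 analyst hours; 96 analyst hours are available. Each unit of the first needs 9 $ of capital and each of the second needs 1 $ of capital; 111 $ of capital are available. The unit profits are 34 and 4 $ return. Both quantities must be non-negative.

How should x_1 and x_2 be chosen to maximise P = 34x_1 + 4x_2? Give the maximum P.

Extreme points and P = 34x_1 + 4x_2:
  (0, 0) → P = 0
  (0, 19/2) → P = 38
  (37/3, 0) → P = 1258/3
  (29/3, 85/12) → P = 357
  (12, 3) → P = 420

At the optimal vertex, 7x_1 + 4x_2 = 96 and 9x_1 + x_2 = 111.
Solving simultaneously gives x_1 = 12, x_2 = 3.

x_1 = 12, x_2 = 3, maximum P = 420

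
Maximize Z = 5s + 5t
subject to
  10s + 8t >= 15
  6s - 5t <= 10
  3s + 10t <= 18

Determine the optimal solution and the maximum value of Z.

s = 38/15, t = 26/25, maximum Z = 268/15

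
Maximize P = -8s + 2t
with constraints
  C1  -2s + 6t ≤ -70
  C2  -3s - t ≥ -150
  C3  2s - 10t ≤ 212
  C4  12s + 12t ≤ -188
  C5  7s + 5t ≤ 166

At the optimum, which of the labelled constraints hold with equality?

Corner points and P = -8s + 2t:
  (-143/2, -71/2) → P = 501
  (-3, -38/3) → P = -4/3
  (83/18, -365/18) → P = -697/9

The maximum is at (-143/2, -71/2). Substituting into each constraint, equality holds for C1 and C3; the remaining constraints have slack.

C1 and C3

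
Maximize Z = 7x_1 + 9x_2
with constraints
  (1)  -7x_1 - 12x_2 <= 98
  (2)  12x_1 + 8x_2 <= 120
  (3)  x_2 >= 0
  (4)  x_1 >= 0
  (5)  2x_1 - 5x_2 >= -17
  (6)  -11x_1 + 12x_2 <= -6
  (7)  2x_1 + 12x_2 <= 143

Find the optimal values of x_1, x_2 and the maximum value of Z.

x_1 = 186/29, x_2 = 156/29, maximum Z = 2706/29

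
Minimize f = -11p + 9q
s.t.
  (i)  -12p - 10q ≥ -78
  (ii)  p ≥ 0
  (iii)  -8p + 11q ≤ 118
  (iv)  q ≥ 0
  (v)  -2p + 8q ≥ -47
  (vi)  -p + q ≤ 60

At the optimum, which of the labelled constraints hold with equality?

(i) and (iv)

Extreme points and f = -11p + 9q:
  (0, 39/5) → f = 351/5
  (13/2, 0) → f = -143/2
  (0, 0) → f = 0

The minimum is at (13/2, 0). Substituting into each constraint, equality holds for (i) and (iv); the remaining constraints have slack.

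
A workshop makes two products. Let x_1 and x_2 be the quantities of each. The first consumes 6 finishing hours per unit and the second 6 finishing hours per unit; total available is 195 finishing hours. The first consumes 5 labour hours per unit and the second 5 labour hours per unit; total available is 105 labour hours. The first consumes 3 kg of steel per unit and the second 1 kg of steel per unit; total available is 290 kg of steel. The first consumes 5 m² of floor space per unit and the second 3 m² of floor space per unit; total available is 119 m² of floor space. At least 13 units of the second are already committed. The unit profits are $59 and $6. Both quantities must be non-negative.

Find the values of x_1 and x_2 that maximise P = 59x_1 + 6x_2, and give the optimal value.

Vertices and P = 59x_1 + 6x_2:
  (0, 21) → P = 126
  (0, 13) → P = 78
  (8, 13) → P = 550

x_1 = 8, x_2 = 13, maximum P = 550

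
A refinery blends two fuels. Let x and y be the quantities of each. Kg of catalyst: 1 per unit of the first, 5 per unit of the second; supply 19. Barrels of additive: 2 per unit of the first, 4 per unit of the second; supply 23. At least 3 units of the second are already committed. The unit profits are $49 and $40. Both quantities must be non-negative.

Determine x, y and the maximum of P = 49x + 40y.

x = 4, y = 3, maximum P = 316

The optimum lies where x + 5y = 19 and y = 3.
Solving simultaneously gives x = 4, y = 3.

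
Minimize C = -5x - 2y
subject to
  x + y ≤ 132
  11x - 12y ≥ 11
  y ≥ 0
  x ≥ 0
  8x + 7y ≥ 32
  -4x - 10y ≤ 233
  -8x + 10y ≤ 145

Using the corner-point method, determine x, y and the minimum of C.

x = 132, y = 0, minimum C = -660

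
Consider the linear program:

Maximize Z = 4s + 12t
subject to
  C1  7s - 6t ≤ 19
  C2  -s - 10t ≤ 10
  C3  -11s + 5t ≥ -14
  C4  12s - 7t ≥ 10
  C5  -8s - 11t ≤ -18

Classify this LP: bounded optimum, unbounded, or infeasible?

Extreme points and Z = 4s + 12t:
  (48/17, 58/17) → Z = 888/17
  (244/161, 86/161) → Z = 2008/161
  (59/47, 34/47) → Z = 644/47
The feasible region has finitely many vertices and no improving ray; the maximum is 888/17 at (48/17, 58/17).

bounded optimum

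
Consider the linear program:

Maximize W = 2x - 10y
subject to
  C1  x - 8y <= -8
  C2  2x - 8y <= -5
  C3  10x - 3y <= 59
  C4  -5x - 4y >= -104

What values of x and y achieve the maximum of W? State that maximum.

Feasible corners and W = 2x - 10y:
  (3, 11/8) → W = -31/4
  (487/74, 84/37) → W = -353/37
  (548/55, 149/11) → W = -6354/55
The feasible region is unbounded (it extends along (-8, -1), (-4, 5)), but W strictly decreases along every unbounded feasible direction, so there is no improving ray and the maximum is attained at a vertex.

The binding constraints are x - 8y = -8 and 2x - 8y = -5.
Solving simultaneously gives x = 3, y = 11/8.

x = 3, y = 11/8, maximum W = -31/4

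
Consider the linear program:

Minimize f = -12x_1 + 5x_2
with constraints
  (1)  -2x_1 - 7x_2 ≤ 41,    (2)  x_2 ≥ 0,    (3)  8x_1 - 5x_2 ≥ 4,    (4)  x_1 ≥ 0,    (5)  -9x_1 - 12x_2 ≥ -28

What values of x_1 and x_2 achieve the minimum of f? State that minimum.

Vertices and f = -12x_1 + 5x_2:
  (1/2, 0) → f = -6
  (28/9, 0) → f = -112/3
  (4/3, 4/3) → f = -28/3

The binding constraints are x_2 = 0 and -9x_1 - 12x_2 = -28.
Solving simultaneously gives x_1 = 28/9, x_2 = 0.

x_1 = 28/9, x_2 = 0, minimum f = -112/3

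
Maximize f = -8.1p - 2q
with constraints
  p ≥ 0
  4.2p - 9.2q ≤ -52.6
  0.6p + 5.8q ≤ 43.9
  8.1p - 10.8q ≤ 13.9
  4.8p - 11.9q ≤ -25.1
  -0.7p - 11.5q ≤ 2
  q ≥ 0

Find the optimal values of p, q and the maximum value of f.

p = 0, q = 263/46, maximum f = -263/23

Vertices and f = -8.1p - 2q:
  (0, 263/46) → f = -263/23
  (0, 439/58) → f = -439/29
  (2470/747, 3599/498) → f = -10268/249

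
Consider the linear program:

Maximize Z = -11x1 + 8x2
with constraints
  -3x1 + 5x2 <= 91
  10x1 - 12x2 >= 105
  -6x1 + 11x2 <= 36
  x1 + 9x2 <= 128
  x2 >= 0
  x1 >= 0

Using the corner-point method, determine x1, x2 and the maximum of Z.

x1 = 21/2, x2 = 0, maximum Z = -231/2

Feasible corners and Z = -11x1 + 8x2:
  (827/34, 1175/102) → Z = -17891/102
  (21/2, 0) → Z = -231/2
  (128, 0) → Z = -1408

The binding constraints are 10x1 - 12x2 = 105 and x2 = 0.
Solving simultaneously gives x1 = 21/2, x2 = 0.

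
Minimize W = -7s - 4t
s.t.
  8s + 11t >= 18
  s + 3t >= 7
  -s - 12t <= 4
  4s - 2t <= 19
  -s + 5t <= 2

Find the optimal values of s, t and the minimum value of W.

s = 11/2, t = 3/2, minimum W = -89/2

At the optimal vertex, 4s - 2t = 19 and -s + 5t = 2.
Solving simultaneously gives s = 11/2, t = 3/2.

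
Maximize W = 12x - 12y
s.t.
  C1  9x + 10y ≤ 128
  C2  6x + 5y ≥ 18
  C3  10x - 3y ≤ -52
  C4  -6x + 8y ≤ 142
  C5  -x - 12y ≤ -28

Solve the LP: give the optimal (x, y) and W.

Vertices and W = 12x - 12y:
  (-136/127, 1748/127) → W = -22608/127
  (-3, 31/2) → W = -222
  (-103/34, 123/17) → W = -2094/17
  (-283/39, 160/13) → W = -3052/13

At the optimal vertex, 6x + 5y = 18 and 10x - 3y = -52.
Solving simultaneously gives x = -103/34, y = 123/17.

x = -103/34, y = 123/17, maximum W = -2094/17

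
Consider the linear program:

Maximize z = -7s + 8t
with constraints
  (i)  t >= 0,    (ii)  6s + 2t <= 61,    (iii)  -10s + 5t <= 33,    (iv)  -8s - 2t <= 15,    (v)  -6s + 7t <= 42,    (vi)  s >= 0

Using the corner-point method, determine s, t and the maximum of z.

Corner points and z = -7s + 8t:
  (61/6, 0) → z = -427/6
  (0, 0) → z = 0
  (343/54, 103/9) → z = 2543/54
  (0, 6) → z = 48

The binding constraints are -6s + 7t = 42 and s = 0.
Solving simultaneously gives s = 0, t = 6.

s = 0, t = 6, maximum z = 48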